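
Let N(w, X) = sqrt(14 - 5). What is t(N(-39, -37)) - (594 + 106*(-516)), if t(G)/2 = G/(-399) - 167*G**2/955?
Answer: 6871363822/127015 ≈ 54099.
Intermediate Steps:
N(w, X) = 3 (N(w, X) = sqrt(9) = 3)
t(G) = -334*G**2/955 - 2*G/399 (t(G) = 2*(G/(-399) - 167*G**2/955) = 2*(G*(-1/399) - 167*G**2*(1/955)) = 2*(-G/399 - 167*G**2/955) = 2*(-167*G**2/955 - G/399) = -334*G**2/955 - 2*G/399)
t(N(-39, -37)) - (594 + 106*(-516)) = -2/381045*3*(955 + 66633*3) - (594 + 106*(-516)) = -2/381045*3*(955 + 199899) - (594 - 54696) = -2/381045*3*200854 - 1*(-54102) = -401708/127015 + 54102 = 6871363822/127015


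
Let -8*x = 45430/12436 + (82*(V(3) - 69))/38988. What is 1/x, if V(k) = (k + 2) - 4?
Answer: -484854768/212735213 ≈ -2.2791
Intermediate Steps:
V(k) = -2 + k (V(k) = (2 + k) - 4 = -2 + k)
x = -212735213/484854768 (x = -(45430/12436 + (82*((-2 + 3) - 69))/38988)/8 = -(45430*(1/12436) + (82*(1 - 69))*(1/38988))/8 = -(22715/6218 + (82*(-68))*(1/38988))/8 = -(22715/6218 - 5576*1/38988)/8 = -(22715/6218 - 1394/9747)/8 = -⅛*212735213/60606846 = -212735213/484854768 ≈ -0.43876)
1/x = 1/(-212735213/484854768) = -484854768/212735213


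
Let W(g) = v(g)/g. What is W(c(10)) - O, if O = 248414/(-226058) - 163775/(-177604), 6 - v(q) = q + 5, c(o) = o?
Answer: -10370447651/14338858940 ≈ -0.72324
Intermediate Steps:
v(q) = 1 - q (v(q) = 6 - (q + 5) = 6 - (5 + q) = 6 + (-5 - q) = 1 - q)
W(g) = (1 - g)/g
O = -506905079/2867771788 (O = 248414*(-1/226058) - 163775*(-1/177604) = -124207/113029 + 163775/177604 = -506905079/2867771788 ≈ -0.17676)
W(c(10)) - O = (1 - 1*10)/10 - 1*(-506905079/2867771788) = (1 - 10)/10 + 506905079/2867771788 = (1/10)*(-9) + 506905079/2867771788 = -9/10 + 506905079/2867771788 = -10370447651/14338858940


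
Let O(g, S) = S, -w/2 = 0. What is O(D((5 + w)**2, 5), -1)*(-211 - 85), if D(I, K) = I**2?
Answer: 296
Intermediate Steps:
w = 0 (w = -2*0 = 0)
O(D((5 + w)**2, 5), -1)*(-211 - 85) = -(-211 - 85) = -1*(-296) = 296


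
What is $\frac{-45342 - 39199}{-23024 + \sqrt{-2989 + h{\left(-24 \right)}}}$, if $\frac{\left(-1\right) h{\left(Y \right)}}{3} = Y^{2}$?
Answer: $\frac{1946471984}{530109293} + \frac{84541 i \sqrt{4717}}{530109293} \approx 3.6718 + 0.010953 i$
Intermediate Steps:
$h{\left(Y \right)} = - 3 Y^{2}$
$\frac{-45342 - 39199}{-23024 + \sqrt{-2989 + h{\left(-24 \right)}}} = \frac{-45342 - 39199}{-23024 + \sqrt{-2989 - 3 \left(-24\right)^{2}}} = - \frac{84541}{-23024 + \sqrt{-2989 - 1728}} = - \frac{84541}{-23024 + \sqrt{-4717}} = - \frac{84541}{-23024 + i \sqrt{4717}}$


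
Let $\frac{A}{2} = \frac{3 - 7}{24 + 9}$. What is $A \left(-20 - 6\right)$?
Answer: $\frac{208}{33} \approx 6.303$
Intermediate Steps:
$A = - \frac{8}{33}$ ($A = 2 \frac{3 - 7}{24 + 9} = 2 \left(- \frac{4}{33}\right) = - \frac{8}{33} \approx -0.24242$)
$A \left(-20 - 6\right) = - \frac{8 \left(-20 - 6\right)}{33} = \left(- \frac{8}{33}\right) \left(-26\right) = \frac{208}{33}$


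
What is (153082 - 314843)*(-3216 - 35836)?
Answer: 6317090572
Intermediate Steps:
(153082 - 314843)*(-3216 - 35836) = -161761*(-39052) = 6317090572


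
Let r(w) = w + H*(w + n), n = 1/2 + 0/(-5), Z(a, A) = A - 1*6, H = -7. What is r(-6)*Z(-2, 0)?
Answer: -195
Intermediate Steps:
Z(a, A) = -6 + A (Z(a, A) = A - 6 = -6 + A)
n = ½ (n = 1*(½) + 0*(-⅕) = ½ + 0 = ½ ≈ 0.50000)
r(w) = -7/2 - 6*w (r(w) = w - 7*(w + ½) = w - 7*(½ + w) = w + (-7/2 - 7*w) = -7/2 - 6*w)
r(-6)*Z(-2, 0) = (-7/2 - 6*(-6))*(-6 + 0) = (-7/2 + 36)*(-6) = (65/2)*(-6) = -195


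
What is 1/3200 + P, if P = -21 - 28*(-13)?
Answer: 1097601/3200 ≈ 343.00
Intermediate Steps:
P = 343 (P = -21 + 364 = 343)
1/3200 + P = 1/3200 + 343 = 1097601/3200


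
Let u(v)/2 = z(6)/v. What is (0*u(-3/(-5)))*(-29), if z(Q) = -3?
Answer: 0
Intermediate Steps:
u(v) = -6/v (u(v) = 2*(-3/v) = -6/v)
(0*u(-3/(-5)))*(-29) = (0*(-6/((-3/(-5)))))*(-29) = (0*(-6/((-3*(-1/5)))))*(-29) = (0*(-6/3/5))*(-29) = (0*(-6*5/3))*(-29) = (0*(-10))*(-29) = 0*(-29) = 0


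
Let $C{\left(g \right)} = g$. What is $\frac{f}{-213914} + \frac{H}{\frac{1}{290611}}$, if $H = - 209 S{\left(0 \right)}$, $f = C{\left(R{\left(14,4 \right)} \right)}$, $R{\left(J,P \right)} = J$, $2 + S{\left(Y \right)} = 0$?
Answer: $\frac{12992644143879}{106957} \approx 1.2148 \cdot 10^{8}$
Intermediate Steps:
$S{\left(Y \right)} = -2$ ($S{\left(Y \right)} = -2 + 0 = -2$)
$f = 14$
$H = 418$ ($H = \left(-209\right) \left(-2\right) = 418$)
$\frac{f}{-213914} + \frac{H}{\frac{1}{290611}} = \frac{14}{-213914} + \frac{418}{\frac{1}{290611}} = 14 \left(- \frac{1}{213914}\right) + 418 \frac{1}{\frac{1}{290611}} = - \frac{7}{106957} + 418 \cdot 290611 = - \frac{7}{106957} + 121475398 = \frac{12992644143879}{106957}$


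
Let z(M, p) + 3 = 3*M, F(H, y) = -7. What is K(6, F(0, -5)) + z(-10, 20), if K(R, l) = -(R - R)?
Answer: -33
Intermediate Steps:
K(R, l) = 0 (K(R, l) = -1*0 = 0)
z(M, p) = -3 + 3*M
K(6, F(0, -5)) + z(-10, 20) = 0 + (-3 + 3*(-10)) = 0 + (-3 - 30) = 0 - 33 = -33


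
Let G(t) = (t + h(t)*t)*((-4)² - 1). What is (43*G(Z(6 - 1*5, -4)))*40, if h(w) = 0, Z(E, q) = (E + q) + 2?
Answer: -25800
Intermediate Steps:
Z(E, q) = 2 + E + q
G(t) = 15*t (G(t) = (t + 0*t)*((-4)² - 1) = (t + 0)*(16 - 1) = t*15 = 15*t)
(43*G(Z(6 - 1*5, -4)))*40 = (43*(15*(2 + (6 - 1*5) - 4)))*40 = (43*(15*(2 + (6 - 5) - 4)))*40 = (43*(15*(2 + 1 - 4)))*40 = (43*(15*(-1)))*40 = (43*(-15))*40 = -645*40 = -25800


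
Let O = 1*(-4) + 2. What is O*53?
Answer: -106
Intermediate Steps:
O = -2 (O = -4 + 2 = -2)
O*53 = -2*53 = -106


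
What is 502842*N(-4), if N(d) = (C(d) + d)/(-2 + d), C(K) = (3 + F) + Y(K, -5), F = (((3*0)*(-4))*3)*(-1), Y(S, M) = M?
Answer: 502842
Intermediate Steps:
F = 0 (F = ((0*(-4))*3)*(-1) = (0*3)*(-1) = 0*(-1) = 0)
C(K) = -2 (C(K) = (3 + 0) - 5 = 3 - 5 = -2)
N(d) = 1 (N(d) = (-2 + d)/(-2 + d) = 1)
502842*N(-4) = 502842*1 = 502842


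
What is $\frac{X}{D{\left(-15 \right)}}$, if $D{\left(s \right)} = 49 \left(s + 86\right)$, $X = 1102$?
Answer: $\frac{1102}{3479} \approx 0.31676$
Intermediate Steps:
$D{\left(s \right)} = 4214 + 49 s$ ($D{\left(s \right)} = 49 \left(86 + s\right) = 4214 + 49 s$)
$\frac{X}{D{\left(-15 \right)}} = \frac{1102}{4214 + 49 \left(-15\right)} = \frac{1102}{4214 - 735} = \frac{1102}{3479}$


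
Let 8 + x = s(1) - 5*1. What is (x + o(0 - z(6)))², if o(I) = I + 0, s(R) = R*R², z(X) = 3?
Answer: 225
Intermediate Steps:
s(R) = R³
x = -12 (x = -8 + (1³ - 5*1) = -8 + (1 - 5) = -8 - 4 = -12)
o(I) = I
(x + o(0 - z(6)))² = (-12 + (0 - 1*3))² = (-12 + (0 - 3))² = (-12 - 3)² = (-15)² = 225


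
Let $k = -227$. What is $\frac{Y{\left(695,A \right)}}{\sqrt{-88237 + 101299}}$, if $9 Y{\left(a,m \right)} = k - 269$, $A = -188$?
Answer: $- \frac{248 \sqrt{13062}}{58779} \approx -0.48221$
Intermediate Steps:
$Y{\left(a,m \right)} = - \frac{496}{9}$ ($Y{\left(a,m \right)} = \frac{-227 - 269}{9} = \frac{1}{9} \left(-496\right) = - \frac{496}{9}$)
$\frac{Y{\left(695,A \right)}}{\sqrt{-88237 + 101299}} = - \frac{496}{9 \sqrt{-88237 + 101299}} = - \frac{496}{9 \sqrt{13062}} = - \frac{496 \frac{\sqrt{13062}}{13062}}{9} = - \frac{248 \sqrt{13062}}{58779}$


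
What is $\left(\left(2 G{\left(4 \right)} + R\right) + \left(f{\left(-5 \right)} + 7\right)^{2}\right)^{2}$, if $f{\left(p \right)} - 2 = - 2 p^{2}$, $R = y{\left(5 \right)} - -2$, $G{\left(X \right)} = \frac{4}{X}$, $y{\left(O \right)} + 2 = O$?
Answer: $2849344$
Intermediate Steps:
$y{\left(O \right)} = -2 + O$
$R = 5$ ($R = \left(-2 + 5\right) - -2 = 3 + 2 = 5$)
$f{\left(p \right)} = 2 - 2 p^{2}$
$\left(\left(2 G{\left(4 \right)} + R\right) + \left(f{\left(-5 \right)} + 7\right)^{2}\right)^{2} = \left(\left(2 \cdot \frac{4}{4} + 5\right) + \left(\left(2 - 2 \left(-5\right)^{2}\right) + 7\right)^{2}\right)^{2} = \left(\left(2 \cdot 4 \cdot \frac{1}{4} + 5\right) + \left(\left(2 - 50\right) + 7\right)^{2}\right)^{2} = \left(\left(2 \cdot 1 + 5\right) + \left(\left(2 - 50\right) + 7\right)^{2}\right)^{2} = \left(\left(2 + 5\right) + \left(-48 + 7\right)^{2}\right)^{2} = \left(7 + \left(-41\right)^{2}\right)^{2} = \left(7 + 1681\right)^{2} = 1688^{2} = 2849344$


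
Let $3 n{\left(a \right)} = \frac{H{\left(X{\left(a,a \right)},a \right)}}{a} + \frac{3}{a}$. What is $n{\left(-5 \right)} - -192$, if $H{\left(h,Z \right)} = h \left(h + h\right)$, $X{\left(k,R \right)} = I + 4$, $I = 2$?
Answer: $187$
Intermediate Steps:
$X{\left(k,R \right)} = 6$ ($X{\left(k,R \right)} = 2 + 4 = 6$)
$H{\left(h,Z \right)} = 2 h^{2}$ ($H{\left(h,Z \right)} = h 2 h = 2 h^{2}$)
$n{\left(a \right)} = \frac{25}{a}$ ($n{\left(a \right)} = \frac{\frac{2 \cdot 6^{2}}{a} + \frac{3}{a}}{3} = \frac{\frac{2 \cdot 36}{a} + \frac{3}{a}}{3} = \frac{\frac{72}{a} + \frac{3}{a}}{3} = \frac{75 \frac{1}{a}}{3} = \frac{25}{a}$)
$n{\left(-5 \right)} - -192 = \frac{25}{-5} - -192 = 25 \left(- \frac{1}{5}\right) + 192 = -5 + 192 = 187$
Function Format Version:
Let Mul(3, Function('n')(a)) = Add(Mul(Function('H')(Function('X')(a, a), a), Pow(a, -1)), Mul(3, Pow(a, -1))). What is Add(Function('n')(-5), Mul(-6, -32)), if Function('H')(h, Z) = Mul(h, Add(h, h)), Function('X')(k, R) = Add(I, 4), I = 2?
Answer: 187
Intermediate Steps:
Function('X')(k, R) = 6 (Function('X')(k, R) = Add(2, 4) = 6)
Function('H')(h, Z) = Mul(2, Pow(h, 2)) (Function('H')(h, Z) = Mul(h, Mul(2, h)) = Mul(2, Pow(h, 2)))
Function('n')(a) = Mul(25, Pow(a, -1)) (Function('n')(a) = Mul(Rational(1, 3), Add(Mul(Mul(2, Pow(6, 2)), Pow(a, -1)), Mul(3, Pow(a, -1)))) = Mul(Rational(1, 3), Add(Mul(Mul(2, 36), Pow(a, -1)), Mul(3, Pow(a, -1)))) = Mul(Rational(1, 3), Add(Mul(72, Pow(a, -1)), Mul(3, Pow(a, -1)))) = Mul(Rational(1, 3), Mul(75, Pow(a, -1))) = Mul(25, Pow(a, -1)))
Add(Function('n')(-5), Mul(-6, -32)) = Add(Mul(25, Pow(-5, -1)), Mul(-6, -32)) = Add(Mul(25, Rational(-1, 5)), 192) = Add(-5, 192) = 187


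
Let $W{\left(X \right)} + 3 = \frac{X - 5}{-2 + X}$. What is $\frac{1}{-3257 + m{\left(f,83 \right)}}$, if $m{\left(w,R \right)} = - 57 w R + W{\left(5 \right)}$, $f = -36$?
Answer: $\frac{1}{167056} \approx 5.986 \cdot 10^{-6}$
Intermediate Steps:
$W{\left(X \right)} = -3 + \frac{-5 + X}{-2 + X}$ ($W{\left(X \right)} = -3 + \frac{X - 5}{-2 + X} = -3 + \frac{-5 + X}{-2 + X}$)
$m{\left(w,R \right)} = -3 - 57 R w$ ($m{\left(w,R \right)} = - 57 w R + \frac{1 - 10}{-2 + 5} = - 57 R w + \frac{1 - 10}{3} = - 57 R w + \frac{1}{3} \left(-9\right) = - 57 R w - 3 = -3 - 57 R w$)
$\frac{1}{-3257 + m{\left(f,83 \right)}} = \frac{1}{-3257 - \left(3 + 4731 \left(-36\right)\right)} = \frac{1}{-3257 + \left(-3 + 170316\right)} = \frac{1}{-3257 + 170313} = \frac{1}{167056}$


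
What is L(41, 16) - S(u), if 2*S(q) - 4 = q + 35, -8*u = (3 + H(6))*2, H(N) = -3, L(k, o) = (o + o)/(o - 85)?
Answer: -2755/138 ≈ -19.964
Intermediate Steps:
L(k, o) = 2*o/(-85 + o) (L(k, o) = (2*o)/(-85 + o) = 2*o/(-85 + o))
u = 0 (u = -(3 - 3)*2/8 = -0*2 = -⅛*0 = 0)
S(q) = 39/2 + q/2 (S(q) = 2 + (q + 35)/2 = 2 + (35 + q)/2 = 2 + (35/2 + q/2) = 39/2 + q/2)
L(41, 16) - S(u) = 2*16/(-85 + 16) - (39/2 + (½)*0) = 2*16/(-69) - (39/2 + 0) = 2*16*(-1/69) - 1*39/2 = -32/69 - 39/2 = -2755/138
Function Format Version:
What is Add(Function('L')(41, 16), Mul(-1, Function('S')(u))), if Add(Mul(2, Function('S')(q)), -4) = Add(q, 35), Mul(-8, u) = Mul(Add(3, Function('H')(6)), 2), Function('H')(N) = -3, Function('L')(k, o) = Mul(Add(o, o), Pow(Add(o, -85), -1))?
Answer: Rational(-2755, 138) ≈ -19.964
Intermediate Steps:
Function('L')(k, o) = Mul(2, o, Pow(Add(-85, o), -1)) (Function('L')(k, o) = Mul(Mul(2, o), Pow(Add(-85, o), -1)) = Mul(2, o, Pow(Add(-85, o), -1)))
u = 0 (u = Mul(Rational(-1, 8), Mul(Add(3, -3), 2)) = Mul(Rational(-1, 8), Mul(0, 2)) = Mul(Rational(-1, 8), 0) = 0)
Function('S')(q) = Add(Rational(39, 2), Mul(Rational(1, 2), q)) (Function('S')(q) = Add(2, Mul(Rational(1, 2), Add(q, 35))) = Add(2, Mul(Rational(1, 2), Add(35, q))) = Add(2, Add(Rational(35, 2), Mul(Rational(1, 2), q))) = Add(Rational(39, 2), Mul(Rational(1, 2), q)))
Add(Function('L')(41, 16), Mul(-1, Function('S')(u))) = Add(Mul(2, 16, Pow(Add(-85, 16), -1)), Mul(-1, Add(Rational(39, 2), Mul(Rational(1, 2), 0)))) = Add(Mul(2, 16, Pow(-69, -1)), Mul(-1, Add(Rational(39, 2), 0))) = Add(Mul(2, 16, Rational(-1, 69)), Mul(-1, Rational(39, 2))) = Add(Rational(-32, 69), Rational(-39, 2)) = Rational(-2755, 138)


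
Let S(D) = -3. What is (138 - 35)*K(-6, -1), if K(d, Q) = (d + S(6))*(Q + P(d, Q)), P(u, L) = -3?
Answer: 3708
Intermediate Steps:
K(d, Q) = (-3 + Q)*(-3 + d) (K(d, Q) = (d - 3)*(Q - 3) = (-3 + d)*(-3 + Q) = (-3 + Q)*(-3 + d))
(138 - 35)*K(-6, -1) = (138 - 35)*(9 - 3*(-1) - 3*(-6) - 1*(-6)) = 103*(9 + 3 + 18 + 6) = 103*36 = 3708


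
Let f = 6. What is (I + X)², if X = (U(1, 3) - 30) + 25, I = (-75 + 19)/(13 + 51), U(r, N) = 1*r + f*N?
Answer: 11025/64 ≈ 172.27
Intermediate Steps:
U(r, N) = r + 6*N (U(r, N) = 1*r + 6*N = r + 6*N)
I = -7/8 (I = -56/64 = -56*1/64 = -7/8 ≈ -0.87500)
X = 14 (X = ((1 + 6*3) - 30) + 25 = ((1 + 18) - 30) + 25 = (19 - 30) + 25 = -11 + 25 = 14)
(I + X)² = (-7/8 + 14)² = (105/8)² = 11025/64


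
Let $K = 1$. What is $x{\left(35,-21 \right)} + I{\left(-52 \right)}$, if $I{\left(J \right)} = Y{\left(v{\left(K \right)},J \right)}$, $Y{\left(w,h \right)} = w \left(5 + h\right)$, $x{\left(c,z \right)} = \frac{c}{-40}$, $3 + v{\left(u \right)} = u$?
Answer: $\frac{745}{8} \approx 93.125$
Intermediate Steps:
$v{\left(u \right)} = -3 + u$
$x{\left(c,z \right)} = - \frac{c}{40}$ ($x{\left(c,z \right)} = c \left(- \frac{1}{40}\right) = - \frac{c}{40}$)
$I{\left(J \right)} = -10 - 2 J$ ($I{\left(J \right)} = \left(-3 + 1\right) \left(5 + J\right) = - 2 \left(5 + J\right) = -10 - 2 J$)
$x{\left(35,-21 \right)} + I{\left(-52 \right)} = \left(- \frac{1}{40}\right) 35 - -94 = - \frac{7}{8} + \left(-10 + 104\right) = - \frac{7}{8} + 94 = \frac{745}{8}$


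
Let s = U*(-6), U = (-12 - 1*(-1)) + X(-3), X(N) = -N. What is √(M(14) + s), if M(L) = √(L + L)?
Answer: √(48 + 2*√7) ≈ 7.3001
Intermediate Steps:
M(L) = √2*√L (M(L) = √(2*L) = √2*√L)
U = -8 (U = (-12 - 1*(-1)) - 1*(-3) = (-12 + 1) + 3 = -11 + 3 = -8)
s = 48 (s = -8*(-6) = 48)
√(M(14) + s) = √(√2*√14 + 48) = √(2*√7 + 48) = √(48 + 2*√7)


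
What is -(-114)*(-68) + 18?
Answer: -7734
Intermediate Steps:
-(-114)*(-68) + 18 = -114*68 + 18 = -7752 + 18 = -7734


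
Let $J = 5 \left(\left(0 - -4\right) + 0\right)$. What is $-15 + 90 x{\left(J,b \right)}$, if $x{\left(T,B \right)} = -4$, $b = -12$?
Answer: $-375$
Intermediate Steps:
$J = 20$ ($J = 5 \left(\left(0 + 4\right) + 0\right) = 5 \left(4 + 0\right) = 5 \cdot 4 = 20$)
$-15 + 90 x{\left(J,b \right)} = -15 + 90 \left(-4\right) = -15 - 360 = -375$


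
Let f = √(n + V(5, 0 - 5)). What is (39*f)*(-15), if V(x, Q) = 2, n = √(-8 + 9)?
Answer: -585*√3 ≈ -1013.3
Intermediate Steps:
n = 1 (n = √1 = 1)
f = √3 (f = √(1 + 2) = √3 ≈ 1.7320)
(39*f)*(-15) = (39*√3)*(-15) = -585*√3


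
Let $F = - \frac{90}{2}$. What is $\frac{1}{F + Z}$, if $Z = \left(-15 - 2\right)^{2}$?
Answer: $\frac{1}{244} \approx 0.0040984$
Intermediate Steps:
$F = -45$ ($F = \left(-90\right) \frac{1}{2} = -45$)
$Z = 289$ ($Z = \left(-17\right)^{2} = 289$)
$\frac{1}{F + Z} = \frac{1}{-45 + 289} = \frac{1}{244}$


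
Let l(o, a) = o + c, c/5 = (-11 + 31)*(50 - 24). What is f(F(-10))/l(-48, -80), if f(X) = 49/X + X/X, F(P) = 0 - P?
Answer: 59/25520 ≈ 0.0023119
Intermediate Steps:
c = 2600 (c = 5*((-11 + 31)*(50 - 24)) = 5*(20*26) = 5*520 = 2600)
l(o, a) = 2600 + o (l(o, a) = o + 2600 = 2600 + o)
F(P) = -P
f(X) = 1 + 49/X (f(X) = 49/X + 1 = 1 + 49/X)
f(F(-10))/l(-48, -80) = ((49 - 1*(-10))/((-1*(-10))))/(2600 - 48) = ((49 + 10)/10)/2552 = ((1/10)*59)*(1/2552) = (59/10)*(1/2552) = 59/25520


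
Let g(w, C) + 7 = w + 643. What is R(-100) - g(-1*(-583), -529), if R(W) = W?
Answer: -1319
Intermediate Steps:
g(w, C) = 636 + w (g(w, C) = -7 + (w + 643) = -7 + (643 + w) = 636 + w)
R(-100) - g(-1*(-583), -529) = -100 - (636 - 1*(-583)) = -100 - (636 + 583) = -100 - 1*1219 = -100 - 1219 = -1319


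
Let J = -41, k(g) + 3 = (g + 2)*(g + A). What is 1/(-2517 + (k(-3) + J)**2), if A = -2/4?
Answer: -4/3507 ≈ -0.0011406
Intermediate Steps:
A = -1/2 (A = -2*1/4 = -1/2 ≈ -0.50000)
k(g) = -3 + (2 + g)*(-1/2 + g) (k(g) = -3 + (g + 2)*(g - 1/2) = -3 + (2 + g)*(-1/2 + g))
1/(-2517 + (k(-3) + J)**2) = 1/(-2517 + ((-4 + (-3)**2 + (3/2)*(-3)) - 41)**2) = 1/(-2517 + ((-4 + 9 - 9/2) - 41)**2) = 1/(-2517 + (1/2 - 41)**2) = 1/(-2517 + (-81/2)**2) = 1/(-2517 + 6561/4) = 1/(-3507/4) = -4/3507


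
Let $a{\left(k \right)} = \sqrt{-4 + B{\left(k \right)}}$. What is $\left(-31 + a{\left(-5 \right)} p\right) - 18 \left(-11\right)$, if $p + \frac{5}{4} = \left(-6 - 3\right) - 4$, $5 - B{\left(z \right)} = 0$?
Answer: $\frac{611}{4} \approx 152.75$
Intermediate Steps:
$B{\left(z \right)} = 5$ ($B{\left(z \right)} = 5 - 0 = 5 + 0 = 5$)
$a{\left(k \right)} = 1$ ($a{\left(k \right)} = \sqrt{-4 + 5} = \sqrt{1} = 1$)
$p = - \frac{57}{4}$ ($p = - \frac{5}{4} - 13 = - \frac{57}{4} \approx -14.25$)
$\left(-31 + a{\left(-5 \right)} p\right) - 18 \left(-11\right) = \left(-31 + 1 \left(- \frac{57}{4}\right)\right) - 18 \left(-11\right) = \left(-31 - \frac{57}{4}\right) - -198 = - \frac{181}{4} + 198 = \frac{611}{4}$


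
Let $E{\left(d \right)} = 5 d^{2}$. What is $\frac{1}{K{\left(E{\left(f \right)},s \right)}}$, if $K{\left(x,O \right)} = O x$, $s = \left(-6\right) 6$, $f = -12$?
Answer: $- \frac{1}{25920} \approx -3.858 \cdot 10^{-5}$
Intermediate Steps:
$s = -36$
$\frac{1}{K{\left(E{\left(f \right)},s \right)}} = \frac{1}{\left(-36\right) 5 \left(-12\right)^{2}} = \frac{1}{\left(-36\right) 5 \cdot 144} = \frac{1}{\left(-36\right) 720} = \frac{1}{-25920} = - \frac{1}{25920}$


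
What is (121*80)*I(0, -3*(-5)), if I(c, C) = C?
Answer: 145200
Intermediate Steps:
(121*80)*I(0, -3*(-5)) = (121*80)*(-3*(-5)) = 9680*15 = 145200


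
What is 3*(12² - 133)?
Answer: 33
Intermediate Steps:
3*(12² - 133) = 3*(144 - 133) = 3*11 = 33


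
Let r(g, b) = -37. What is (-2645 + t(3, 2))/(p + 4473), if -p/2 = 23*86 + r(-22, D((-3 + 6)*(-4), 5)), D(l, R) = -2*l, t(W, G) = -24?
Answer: -2669/591 ≈ -4.5161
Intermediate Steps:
p = -3882 (p = -2*(23*86 - 37) = -2*(1978 - 37) = -2*1941 = -3882)
(-2645 + t(3, 2))/(p + 4473) = (-2645 - 24)/(-3882 + 4473) = -2669/591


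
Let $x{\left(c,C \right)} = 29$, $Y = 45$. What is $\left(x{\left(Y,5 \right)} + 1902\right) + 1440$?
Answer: $3371$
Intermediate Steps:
$\left(x{\left(Y,5 \right)} + 1902\right) + 1440 = \left(29 + 1902\right) + 1440 = 1931 + 1440 = 3371$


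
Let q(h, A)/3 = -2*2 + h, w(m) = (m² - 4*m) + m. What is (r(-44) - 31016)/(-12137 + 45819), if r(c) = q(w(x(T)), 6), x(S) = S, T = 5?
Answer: -1409/1531 ≈ -0.92031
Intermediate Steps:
w(m) = m² - 3*m
q(h, A) = -12 + 3*h (q(h, A) = 3*(-2*2 + h) = 3*(-4 + h) = -12 + 3*h)
r(c) = 18 (r(c) = -12 + 3*(5*(-3 + 5)) = -12 + 3*(5*2) = -12 + 3*10 = -12 + 30 = 18)
(r(-44) - 31016)/(-12137 + 45819) = (18 - 31016)/(-12137 + 45819) = -30998/33682 = -30998*1/33682 = -1409/1531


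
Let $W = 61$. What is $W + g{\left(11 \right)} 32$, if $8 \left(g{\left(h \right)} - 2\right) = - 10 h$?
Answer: $-315$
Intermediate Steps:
$g{\left(h \right)} = 2 - \frac{5 h}{4}$ ($g{\left(h \right)} = 2 + \frac{\left(-10\right) h}{8} = 2 - \frac{5 h}{4}$)
$W + g{\left(11 \right)} 32 = 61 + \left(2 - \frac{55}{4}\right) 32 = 61 - 376 = -315$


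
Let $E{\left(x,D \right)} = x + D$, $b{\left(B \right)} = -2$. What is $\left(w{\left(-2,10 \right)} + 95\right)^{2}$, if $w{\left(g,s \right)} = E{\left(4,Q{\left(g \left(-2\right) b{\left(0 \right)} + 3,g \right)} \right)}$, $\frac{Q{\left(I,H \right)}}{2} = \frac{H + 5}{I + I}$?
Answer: $\frac{242064}{25} \approx 9682.6$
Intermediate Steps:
$Q{\left(I,H \right)} = \frac{5 + H}{I}$ ($Q{\left(I,H \right)} = 2 \frac{H + 5}{I + I} = 2 \frac{5 + H}{2 I} = \frac{5 + H}{I}$)
$E{\left(x,D \right)} = D + x$
$w{\left(g,s \right)} = 4 + \frac{5 + g}{3 + 4 g}$ ($w{\left(g,s \right)} = \frac{5 + g}{g \left(-2\right) \left(-2\right) + 3} + 4 = \frac{5 + g}{- 2 g \left(-2\right) + 3} + 4 = \frac{5 + g}{4 g + 3} + 4 = \frac{5 + g}{3 + 4 g} + 4 = 4 + \frac{5 + g}{3 + 4 g}$)
$\left(w{\left(-2,10 \right)} + 95\right)^{2} = \left(\frac{17 \left(1 - 2\right)}{3 + 4 \left(-2\right)} + 95\right)^{2} = \left(17 \frac{1}{3 - 8} \left(-1\right) + 95\right)^{2} = \left(17 \frac{1}{-5} \left(-1\right) + 95\right)^{2} = \left(17 \left(- \frac{1}{5}\right) \left(-1\right) + 95\right)^{2} = \left(\frac{17}{5} + 95\right)^{2} = \left(\frac{492}{5}\right)^{2} = \frac{242064}{25}$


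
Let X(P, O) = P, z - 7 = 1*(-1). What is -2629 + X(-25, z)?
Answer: -2654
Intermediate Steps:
z = 6 (z = 7 + 1*(-1) = 7 - 1 = 6)
-2629 + X(-25, z) = -2629 - 25 = -2654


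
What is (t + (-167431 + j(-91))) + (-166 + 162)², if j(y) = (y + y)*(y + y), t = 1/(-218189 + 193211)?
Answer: -3354320599/24978 ≈ -1.3429e+5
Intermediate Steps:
t = -1/24978 (t = 1/(-24978) = -1/24978 ≈ -4.0035e-5)
j(y) = 4*y² (j(y) = (2*y)*(2*y) = 4*y²)
(t + (-167431 + j(-91))) + (-166 + 162)² = (-1/24978 + (-167431 + 4*(-91)²)) + (-166 + 162)² = (-1/24978 + (-167431 + 4*8281)) + (-4)² = (-1/24978 + (-167431 + 33124)) + 16 = (-1/24978 - 134307) + 16 = -3354720247/24978 + 16 = -3354320599/24978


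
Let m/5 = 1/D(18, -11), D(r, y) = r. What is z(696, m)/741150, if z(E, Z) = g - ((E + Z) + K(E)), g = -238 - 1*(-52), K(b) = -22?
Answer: -3097/2668140 ≈ -0.0011607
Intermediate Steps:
m = 5/18 ≈ 0.27778
g = -186 (g = -238 + 52 = -186)
z(E, Z) = -164 - E - Z (z(E, Z) = -186 - ((E + Z) - 22) = -186 - (-22 + E + Z) = -186 + (22 - E - Z) = -164 - E - Z)
z(696, m)/741150 = (-164 - 1*696 - 1*5/18)/741150 = (-164 - 696 - 5/18)*(1/741150) = -15485/18*1/741150 = -3097/2668140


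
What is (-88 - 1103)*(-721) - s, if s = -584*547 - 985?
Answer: 1179144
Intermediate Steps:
s = -320433 (s = -319448 - 985 = -320433)
(-88 - 1103)*(-721) - s = (-88 - 1103)*(-721) - 1*(-320433) = -1191*(-721) + 320433 = 858711 + 320433 = 1179144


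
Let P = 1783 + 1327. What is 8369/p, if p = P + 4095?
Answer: 8369/7205 ≈ 1.1616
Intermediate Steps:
P = 3110
p = 7205 (p = 3110 + 4095 = 7205)
8369/p = 8369/7205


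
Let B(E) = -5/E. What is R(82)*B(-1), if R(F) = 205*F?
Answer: 84050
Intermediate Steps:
R(82)*B(-1) = (205*82)*(-5/(-1)) = 16810*(-5*(-1)) = 16810*5 = 84050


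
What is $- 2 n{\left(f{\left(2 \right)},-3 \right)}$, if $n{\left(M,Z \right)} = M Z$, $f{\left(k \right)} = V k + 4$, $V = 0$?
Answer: $24$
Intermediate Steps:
$f{\left(k \right)} = 4$ ($f{\left(k \right)} = 0 k + 4 = 0 + 4 = 4$)
$- 2 n{\left(f{\left(2 \right)},-3 \right)} = - 2 \cdot 4 \left(-3\right) = \left(-2\right) \left(-12\right) = 24$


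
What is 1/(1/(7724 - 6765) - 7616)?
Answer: -959/7303743 ≈ -0.00013130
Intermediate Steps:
1/(1/(7724 - 6765) - 7616) = 1/(1/959 - 7616) = 1/(-7303743/959) = -959/7303743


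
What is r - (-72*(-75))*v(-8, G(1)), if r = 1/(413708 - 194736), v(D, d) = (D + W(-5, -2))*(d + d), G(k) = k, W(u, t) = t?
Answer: 23648976001/218972 ≈ 1.0800e+5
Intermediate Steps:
v(D, d) = 2*d*(-2 + D) (v(D, d) = (D - 2)*(d + d) = (-2 + D)*(2*d) = 2*d*(-2 + D))
r = 1/218972 ≈ 4.5668e-6
r - (-72*(-75))*v(-8, G(1)) = 1/218972 - (-72*(-75))*2*1*(-2 - 8) = 1/218972 - 5400*2*1*(-10) = 1/218972 - 5400*(-20) = 1/218972 - 1*(-108000) = 1/218972 + 108000 = 23648976001/218972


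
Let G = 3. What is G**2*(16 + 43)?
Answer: 531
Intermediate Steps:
G**2*(16 + 43) = 3**2*(16 + 43) = 9*59 = 531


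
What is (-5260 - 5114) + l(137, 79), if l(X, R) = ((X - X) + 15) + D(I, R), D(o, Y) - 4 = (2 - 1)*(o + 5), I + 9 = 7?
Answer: -10352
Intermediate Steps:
I = -2 (I = -9 + 7 = -2)
D(o, Y) = 9 + o (D(o, Y) = 4 + (2 - 1)*(o + 5) = 4 + 1*(5 + o) = 4 + (5 + o) = 9 + o)
l(X, R) = 22 (l(X, R) = ((X - X) + 15) + (9 - 2) = (0 + 15) + 7 = 15 + 7 = 22)
(-5260 - 5114) + l(137, 79) = (-5260 - 5114) + 22 = -10374 + 22 = -10352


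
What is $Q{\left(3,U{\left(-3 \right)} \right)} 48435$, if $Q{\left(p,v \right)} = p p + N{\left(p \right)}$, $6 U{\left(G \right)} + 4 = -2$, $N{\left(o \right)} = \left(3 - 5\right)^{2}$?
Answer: $629655$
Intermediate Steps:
$N{\left(o \right)} = 4$ ($N{\left(o \right)} = \left(-2\right)^{2} = 4$)
$U{\left(G \right)} = -1$ ($U{\left(G \right)} = - \frac{2}{3} + \frac{1}{6} \left(-2\right) = - \frac{2}{3} - \frac{1}{3} = -1$)
$Q{\left(p,v \right)} = 4 + p^{2}$ ($Q{\left(p,v \right)} = p p + 4 = p^{2} + 4 = 4 + p^{2}$)
$Q{\left(3,U{\left(-3 \right)} \right)} 48435 = \left(4 + 3^{2}\right) 48435 = \left(4 + 9\right) 48435 = 13 \cdot 48435 = 629655$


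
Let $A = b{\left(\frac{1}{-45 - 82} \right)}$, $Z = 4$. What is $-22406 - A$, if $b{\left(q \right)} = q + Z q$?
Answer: $- \frac{2845557}{127} \approx -22406.0$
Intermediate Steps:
$b{\left(q \right)} = 5 q$ ($b{\left(q \right)} = q + 4 q = 5 q$)
$A = - \frac{5}{127}$ ($A = \frac{5}{-45 - 82} = \frac{5}{-127} = 5 \left(- \frac{1}{127}\right) = - \frac{5}{127} \approx -0.03937$)
$-22406 - A = -22406 - - \frac{5}{127} = -22406 + \frac{5}{127} = - \frac{2845557}{127}$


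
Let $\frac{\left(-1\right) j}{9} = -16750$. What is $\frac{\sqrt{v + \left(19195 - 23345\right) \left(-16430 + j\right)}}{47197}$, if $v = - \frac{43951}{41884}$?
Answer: $\frac{7 i \sqrt{4989178143673529}}{988399574} \approx 0.50024 i$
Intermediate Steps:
$v = - \frac{43951}{41884}$ ($v = \left(-43951\right) \frac{1}{41884} = - \frac{43951}{41884} \approx -1.0494$)
$j = 150750$ ($j = \left(-9\right) \left(-16750\right) = 150750$)
$\frac{\sqrt{v + \left(19195 - 23345\right) \left(-16430 + j\right)}}{47197} = \frac{\sqrt{- \frac{43951}{41884} + \left(19195 - 23345\right) \left(-16430 + 150750\right)}}{47197} = \sqrt{- \frac{43951}{41884} - 557428000} \cdot \frac{1}{47197} = \sqrt{- \frac{23347314395951}{41884}} \cdot \frac{1}{47197} = \frac{7 i \sqrt{4989178143673529}}{20942} \cdot \frac{1}{47197} = \frac{7 i \sqrt{4989178143673529}}{988399574}$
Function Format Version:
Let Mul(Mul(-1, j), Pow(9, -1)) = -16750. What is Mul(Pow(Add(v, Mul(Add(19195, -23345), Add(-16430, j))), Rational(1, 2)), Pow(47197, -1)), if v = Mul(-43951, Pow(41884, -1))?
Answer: Mul(Rational(7, 988399574), I, Pow(4989178143673529, Rational(1, 2))) ≈ Mul(0.50024, I)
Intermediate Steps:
v = Rational(-43951, 41884) (v = Mul(-43951, Rational(1, 41884)) = Rational(-43951, 41884) ≈ -1.0494)
j = 150750 (j = Mul(-9, -16750) = 150750)
Mul(Pow(Add(v, Mul(Add(19195, -23345), Add(-16430, j))), Rational(1, 2)), Pow(47197, -1)) = Mul(Pow(Add(Rational(-43951, 41884), Mul(Add(19195, -23345), Add(-16430, 150750))), Rational(1, 2)), Pow(47197, -1)) = Mul(Pow(Add(Rational(-43951, 41884), Mul(-4150, 134320)), Rational(1, 2)), Rational(1, 47197)) = Mul(Pow(Add(Rational(-43951, 41884), -557428000), Rational(1, 2)), Rational(1, 47197)) = Mul(Pow(Rational(-23347314395951, 41884), Rational(1, 2)), Rational(1, 47197)) = Mul(Mul(Rational(7, 20942), I, Pow(4989178143673529, Rational(1, 2))), Rational(1, 47197)) = Mul(Rational(7, 988399574), I, Pow(4989178143673529, Rational(1, 2)))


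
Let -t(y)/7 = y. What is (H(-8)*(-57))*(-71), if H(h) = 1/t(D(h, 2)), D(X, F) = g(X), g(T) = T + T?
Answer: 4047/112 ≈ 36.134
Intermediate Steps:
g(T) = 2*T
D(X, F) = 2*X
t(y) = -7*y
H(h) = -1/(14*h) (H(h) = 1/(-14*h) = -1/(14*h))
(H(-8)*(-57))*(-71) = (-1/14/(-8)*(-57))*(-71) = (-1/14*(-⅛)*(-57))*(-71) = ((1/112)*(-57))*(-71) = -57/112*(-71) = 4047/112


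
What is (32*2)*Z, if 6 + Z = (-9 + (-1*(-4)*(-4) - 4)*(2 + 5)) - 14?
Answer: -10816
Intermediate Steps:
Z = -169 (Z = -6 + ((-9 + (-1*(-4)*(-4) - 4)*(2 + 5)) - 14) = -6 + ((-9 + (4*(-4) - 4)*7) - 14) = -6 + ((-9 + (-16 - 4)*7) - 14) = -6 + ((-9 - 20*7) - 14) = -6 + ((-9 - 140) - 14) = -6 + (-149 - 14) = -6 - 163 = -169)
(32*2)*Z = (32*2)*(-169) = 64*(-169) = -10816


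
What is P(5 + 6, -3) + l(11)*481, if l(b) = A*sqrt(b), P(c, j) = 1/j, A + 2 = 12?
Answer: -1/3 + 4810*sqrt(11) ≈ 15953.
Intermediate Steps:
A = 10 (A = -2 + 12 = 10)
l(b) = 10*sqrt(b)
P(5 + 6, -3) + l(11)*481 = 1/(-3) + (10*sqrt(11))*481 = -1/3 + 4810*sqrt(11)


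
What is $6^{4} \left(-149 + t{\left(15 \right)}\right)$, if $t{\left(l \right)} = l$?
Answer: $-173664$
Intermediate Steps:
$6^{4} \left(-149 + t{\left(15 \right)}\right) = 6^{4} \left(-149 + 15\right) = 1296 \left(-134\right) = -173664$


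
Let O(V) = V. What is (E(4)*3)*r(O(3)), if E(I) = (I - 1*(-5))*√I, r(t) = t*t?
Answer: 486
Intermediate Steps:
r(t) = t²
E(I) = √I*(5 + I) (E(I) = (I + 5)*√I = (5 + I)*√I = √I*(5 + I))
(E(4)*3)*r(O(3)) = ((√4*(5 + 4))*3)*3² = ((2*9)*3)*9 = (18*3)*9 = 54*9 = 486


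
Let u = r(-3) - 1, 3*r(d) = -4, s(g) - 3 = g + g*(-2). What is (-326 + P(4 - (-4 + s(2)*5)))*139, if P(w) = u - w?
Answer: -138166/3 ≈ -46055.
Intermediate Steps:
s(g) = 3 - g (s(g) = 3 + (g + g*(-2)) = 3 + (g - 2*g) = 3 - g)
r(d) = -4/3 (r(d) = (⅓)*(-4) = -4/3)
u = -7/3 (u = -4/3 - 1 = -7/3 ≈ -2.3333)
P(w) = -7/3 - w
(-326 + P(4 - (-4 + s(2)*5)))*139 = (-326 + (-7/3 - (4 - (-4 + (3 - 1*2)*5))))*139 = (-326 + (-7/3 - (4 - (-4 + (3 - 2)*5))))*139 = (-326 + (-7/3 - (4 - (-4 + 1*5))))*139 = (-326 + (-7/3 - (4 - (-4 + 5))))*139 = (-326 + (-7/3 - (4 - 1*1)))*139 = (-326 + (-7/3 - (4 - 1)))*139 = (-326 + (-7/3 - 1*3))*139 = (-326 + (-7/3 - 3))*139 = (-326 - 16/3)*139 = -994/3*139 = -138166/3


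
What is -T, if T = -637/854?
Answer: 91/122 ≈ 0.74590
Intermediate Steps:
T = -91/122 (T = -637*1/854 = -91/122 ≈ -0.74590)
-T = -1*(-91/122) = 91/122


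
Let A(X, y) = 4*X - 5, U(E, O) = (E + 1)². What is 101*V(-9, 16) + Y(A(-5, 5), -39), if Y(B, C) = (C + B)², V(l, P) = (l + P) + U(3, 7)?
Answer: 6419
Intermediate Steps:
U(E, O) = (1 + E)²
A(X, y) = -5 + 4*X
V(l, P) = 16 + P + l (V(l, P) = (l + P) + (1 + 3)² = (P + l) + 4² = (P + l) + 16 = 16 + P + l)
Y(B, C) = (B + C)²
101*V(-9, 16) + Y(A(-5, 5), -39) = 101*(16 + 16 - 9) + ((-5 + 4*(-5)) - 39)² = 101*23 + ((-5 - 20) - 39)² = 2323 + (-25 - 39)² = 2323 + (-64)² = 2323 + 4096 = 6419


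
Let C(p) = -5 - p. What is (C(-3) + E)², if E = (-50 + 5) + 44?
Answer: 9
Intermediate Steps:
E = -1 (E = -45 + 44 = -1)
(C(-3) + E)² = ((-5 - 1*(-3)) - 1)² = ((-5 + 3) - 1)² = (-2 - 1)² = (-3)² = 9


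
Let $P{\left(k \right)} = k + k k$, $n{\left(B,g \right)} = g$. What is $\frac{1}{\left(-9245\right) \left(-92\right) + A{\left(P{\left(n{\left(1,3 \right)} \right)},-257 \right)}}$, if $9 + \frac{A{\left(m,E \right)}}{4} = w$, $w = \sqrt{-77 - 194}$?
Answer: $\frac{106313}{90419632294} - \frac{i \sqrt{271}}{180839264588} \approx 1.1758 \cdot 10^{-6} - 9.1032 \cdot 10^{-11} i$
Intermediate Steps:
$w = i \sqrt{271}$ ($w = \sqrt{-271} = i \sqrt{271} \approx 16.462 i$)
$P{\left(k \right)} = k + k^{2}$
$A{\left(m,E \right)} = -36 + 4 i \sqrt{271}$
$\frac{1}{\left(-9245\right) \left(-92\right) + A{\left(P{\left(n{\left(1,3 \right)} \right)},-257 \right)}} = \frac{1}{\left(-9245\right) \left(-92\right) - \left(36 - 4 i \sqrt{271}\right)} = \frac{1}{850540 - \left(36 - 4 i \sqrt{271}\right)} = \frac{1}{850504 + 4 i \sqrt{271}}$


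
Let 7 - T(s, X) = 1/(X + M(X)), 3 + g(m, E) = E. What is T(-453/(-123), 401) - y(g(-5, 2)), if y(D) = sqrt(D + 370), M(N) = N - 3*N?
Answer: 2808/401 - 3*sqrt(41) ≈ -12.207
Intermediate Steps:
g(m, E) = -3 + E
M(N) = -2*N
T(s, X) = 7 + 1/X (T(s, X) = 7 - 1/(X - 2*X) = 7 - 1/((-X)) = 7 - (-1)/X = 7 + 1/X)
y(D) = sqrt(370 + D)
T(-453/(-123), 401) - y(g(-5, 2)) = (7 + 1/401) - sqrt(370 + (-3 + 2)) = (7 + 1/401) - sqrt(370 - 1) = 2808/401 - sqrt(369) = 2808/401 - 3*sqrt(41)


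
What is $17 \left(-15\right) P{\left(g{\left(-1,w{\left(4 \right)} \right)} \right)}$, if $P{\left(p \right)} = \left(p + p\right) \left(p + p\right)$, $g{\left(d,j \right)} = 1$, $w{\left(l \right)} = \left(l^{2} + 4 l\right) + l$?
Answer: $-1020$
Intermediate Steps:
$w{\left(l \right)} = l^{2} + 5 l$
$P{\left(p \right)} = 4 p^{2}$ ($P{\left(p \right)} = 2 p 2 p = 4 p^{2}$)
$17 \left(-15\right) P{\left(g{\left(-1,w{\left(4 \right)} \right)} \right)} = 17 \left(-15\right) 4 \cdot 1^{2} = - 255 \cdot 4 \cdot 1 = \left(-255\right) 4 = -1020$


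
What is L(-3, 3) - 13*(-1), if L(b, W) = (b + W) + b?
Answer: 10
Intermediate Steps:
L(b, W) = W + 2*b (L(b, W) = (W + b) + b = W + 2*b)
L(-3, 3) - 13*(-1) = (3 + 2*(-3)) - 13*(-1) = (3 - 6) + 13 = -3 + 13 = 10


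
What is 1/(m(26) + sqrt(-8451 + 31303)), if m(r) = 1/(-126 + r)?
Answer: 100/228519999 + 20000*sqrt(5713)/228519999 ≈ 0.0066156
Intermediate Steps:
1/(m(26) + sqrt(-8451 + 31303)) = 1/(1/(-126 + 26) + sqrt(-8451 + 31303)) = 1/(1/(-100) + sqrt(22852)) = 1/(-1/100 + 2*sqrt(5713))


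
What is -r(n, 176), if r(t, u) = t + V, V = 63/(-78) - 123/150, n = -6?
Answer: 2479/325 ≈ 7.6277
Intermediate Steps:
V = -529/325 (V = 63*(-1/78) - 123*1/150 = -21/26 - 41/50 = -529/325 ≈ -1.6277)
r(t, u) = -529/325 + t (r(t, u) = t - 529/325 = -529/325 + t)
-r(n, 176) = -(-529/325 - 6) = -1*(-2479/325) = 2479/325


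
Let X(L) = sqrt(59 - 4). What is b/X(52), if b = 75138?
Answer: 75138*sqrt(55)/55 ≈ 10132.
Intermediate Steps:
X(L) = sqrt(55)
b/X(52) = 75138/(sqrt(55)) = 75138*(sqrt(55)/55) = 75138*sqrt(55)/55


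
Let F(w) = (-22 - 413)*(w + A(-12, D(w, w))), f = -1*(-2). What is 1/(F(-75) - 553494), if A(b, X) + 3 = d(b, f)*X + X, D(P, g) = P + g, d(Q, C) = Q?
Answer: -1/1237314 ≈ -8.0820e-7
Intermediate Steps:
f = 2
A(b, X) = -3 + X + X*b (A(b, X) = -3 + (b*X + X) = -3 + (X*b + X) = -3 + (X + X*b) = -3 + X + X*b)
F(w) = 1305 + 9135*w (F(w) = (-22 - 413)*(w + (-3 + (w + w) + (w + w)*(-12))) = -435*(w + (-3 + 2*w + (2*w)*(-12))) = -435*(w + (-3 + 2*w - 24*w)) = -435*(w + (-3 - 22*w)) = -435*(-3 - 21*w) = 1305 + 9135*w)
1/(F(-75) - 553494) = 1/((1305 + 9135*(-75)) - 553494) = 1/((1305 - 685125) - 553494) = 1/(-683820 - 553494) = 1/(-1237314) = -1/1237314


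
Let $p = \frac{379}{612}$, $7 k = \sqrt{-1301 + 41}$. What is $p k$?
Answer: $\frac{379 i \sqrt{35}}{714} \approx 3.1403 i$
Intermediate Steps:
$k = \frac{6 i \sqrt{35}}{7}$ ($k = \frac{\sqrt{-1301 + 41}}{7} = \frac{\sqrt{-1260}}{7} = \frac{6 i \sqrt{35}}{7} \approx 5.0709 i$)
$p = \frac{379}{612}$ ($p = 379 \cdot \frac{1}{612} = \frac{379}{612} \approx 0.61928$)
$p k = \frac{379 \frac{6 i \sqrt{35}}{7}}{612} = \frac{379 i \sqrt{35}}{714}$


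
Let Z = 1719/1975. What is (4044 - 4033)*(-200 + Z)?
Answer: -4326091/1975 ≈ -2190.4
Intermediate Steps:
Z = 1719/1975 (Z = 1719*(1/1975) = 1719/1975 ≈ 0.87038)
(4044 - 4033)*(-200 + Z) = (4044 - 4033)*(-200 + 1719/1975) = 11*(-393281/1975) = -4326091/1975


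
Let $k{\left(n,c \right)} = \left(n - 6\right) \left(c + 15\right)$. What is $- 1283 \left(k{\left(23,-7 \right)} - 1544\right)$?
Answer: $1806464$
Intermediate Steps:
$k{\left(n,c \right)} = \left(-6 + n\right) \left(15 + c\right)$
$- 1283 \left(k{\left(23,-7 \right)} - 1544\right) = - 1283 \left(\left(-90 - -42 + 15 \cdot 23 - 161\right) - 1544\right) = - 1283 \left(\left(-90 + 42 + 345 - 161\right) - 1544\right) = - 1283 \left(136 - 1544\right) = \left(-1283\right) \left(-1408\right) = 1806464$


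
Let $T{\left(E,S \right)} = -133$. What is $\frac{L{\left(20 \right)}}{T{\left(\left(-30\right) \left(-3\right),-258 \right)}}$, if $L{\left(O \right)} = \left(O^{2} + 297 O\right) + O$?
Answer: $- \frac{6360}{133} \approx -47.82$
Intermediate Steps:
$L{\left(O \right)} = O^{2} + 298 O$
$\frac{L{\left(20 \right)}}{T{\left(\left(-30\right) \left(-3\right),-258 \right)}} = \frac{20 \left(298 + 20\right)}{-133} = 20 \cdot 318 \left(- \frac{1}{133}\right) = 6360 \left(- \frac{1}{133}\right) = - \frac{6360}{133}$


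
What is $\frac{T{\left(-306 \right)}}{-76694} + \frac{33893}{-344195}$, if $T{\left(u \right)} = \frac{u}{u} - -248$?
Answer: $- \frac{2685094297}{26397691330} \approx -0.10172$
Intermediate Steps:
$T{\left(u \right)} = 249$ ($T{\left(u \right)} = 1 + 248 = 249$)
$\frac{T{\left(-306 \right)}}{-76694} + \frac{33893}{-344195} = \frac{249}{-76694} + \frac{33893}{-344195} = 249 \left(- \frac{1}{76694}\right) + 33893 \left(- \frac{1}{344195}\right) = - \frac{249}{76694} - \frac{33893}{344195} = - \frac{2685094297}{26397691330}$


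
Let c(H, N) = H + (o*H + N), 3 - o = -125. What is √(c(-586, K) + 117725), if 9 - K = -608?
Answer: 2*√10687 ≈ 206.76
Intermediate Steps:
o = 128 (o = 3 - 1*(-125) = 3 + 125 = 128)
K = 617 (K = 9 - 1*(-608) = 9 + 608 = 617)
c(H, N) = N + 129*H (c(H, N) = H + (128*H + N) = H + (N + 128*H) = N + 129*H)
√(c(-586, K) + 117725) = √((617 + 129*(-586)) + 117725) = √((617 - 75594) + 117725) = √(-74977 + 117725) = √42748 = 2*√10687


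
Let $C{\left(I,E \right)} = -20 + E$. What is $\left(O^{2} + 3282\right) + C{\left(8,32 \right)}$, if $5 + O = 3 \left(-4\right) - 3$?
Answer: $3694$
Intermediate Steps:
$O = -20$ ($O = -5 + \left(3 \left(-4\right) - 3\right) = -5 - 15 = -20$)
$\left(O^{2} + 3282\right) + C{\left(8,32 \right)} = \left(\left(-20\right)^{2} + 3282\right) + \left(-20 + 32\right) = \left(400 + 3282\right) + 12 = 3682 + 12 = 3694$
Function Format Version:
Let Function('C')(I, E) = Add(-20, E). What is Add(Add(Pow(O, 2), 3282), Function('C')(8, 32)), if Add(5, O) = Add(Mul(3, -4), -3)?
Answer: 3694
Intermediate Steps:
O = -20 (O = Add(-5, Add(Mul(3, -4), -3)) = Add(-5, Add(-12, -3)) = Add(-5, -15) = -20)
Add(Add(Pow(O, 2), 3282), Function('C')(8, 32)) = Add(Add(Pow(-20, 2), 3282), Add(-20, 32)) = Add(Add(400, 3282), 12) = Add(3682, 12) = 3694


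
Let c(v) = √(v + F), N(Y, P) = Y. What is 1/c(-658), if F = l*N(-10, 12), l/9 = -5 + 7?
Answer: -I*√838/838 ≈ -0.034544*I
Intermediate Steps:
l = 18 (l = 9*(-5 + 7) = 9*2 = 18)
F = -180 (F = 18*(-10) = -180)
c(v) = √(-180 + v) (c(v) = √(v - 180) = √(-180 + v))
1/c(-658) = 1/(√(-180 - 658)) = 1/(√(-838)) = 1/(I*√838) = -I*√838/838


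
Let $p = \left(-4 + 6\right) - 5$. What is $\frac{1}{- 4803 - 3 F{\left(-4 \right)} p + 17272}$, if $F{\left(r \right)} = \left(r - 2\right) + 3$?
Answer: $\frac{1}{146953} \approx 6.8049 \cdot 10^{-6}$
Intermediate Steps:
$F{\left(r \right)} = 1 + r$ ($F{\left(r \right)} = \left(-2 + r\right) + 3 = 1 + r$)
$p = -3$ ($p = 2 - 5 = -3$)
$\frac{1}{- 4803 - 3 F{\left(-4 \right)} p + 17272} = \frac{1}{- 4803 - 3 \left(1 - 4\right) \left(-3\right) + 17272} = \frac{1}{- 4803 \left(-3\right) \left(-3\right) \left(-3\right) + 17272} = \frac{1}{- 4803 \cdot 9 \left(-3\right) + 17272} = \frac{1}{\left(-4803\right) \left(-27\right) + 17272} = \frac{1}{129681 + 17272} = \frac{1}{146953}$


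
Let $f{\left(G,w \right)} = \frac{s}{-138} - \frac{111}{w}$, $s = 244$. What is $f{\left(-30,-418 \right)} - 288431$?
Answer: $- \frac{8318970239}{28842} \approx -2.8843 \cdot 10^{5}$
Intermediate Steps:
$f{\left(G,w \right)} = - \frac{122}{69} - \frac{111}{w}$ ($f{\left(G,w \right)} = \frac{244}{-138} - \frac{111}{w} = 244 \left(- \frac{1}{138}\right) - \frac{111}{w} = - \frac{122}{69} - \frac{111}{w}$)
$f{\left(-30,-418 \right)} - 288431 = \left(- \frac{122}{69} - \frac{111}{-418}\right) - 288431 = \left(- \frac{122}{69} - - \frac{111}{418}\right) - 288431 = \left(- \frac{122}{69} + \frac{111}{418}\right) - 288431 = - \frac{43337}{28842} - 288431 = - \frac{8318970239}{28842}$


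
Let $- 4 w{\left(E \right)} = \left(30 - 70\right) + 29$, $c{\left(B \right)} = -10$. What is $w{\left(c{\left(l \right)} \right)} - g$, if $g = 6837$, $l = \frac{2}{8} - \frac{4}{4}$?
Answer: $- \frac{27337}{4} \approx -6834.3$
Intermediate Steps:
$l = - \frac{3}{4}$ ($l = 2 \cdot \frac{1}{8} - 1 = \frac{1}{4} - 1 = - \frac{3}{4} \approx -0.75$)
$w{\left(E \right)} = \frac{11}{4}$ ($w{\left(E \right)} = - \frac{\left(30 - 70\right) + 29}{4} = - \frac{-40 + 29}{4} = \left(- \frac{1}{4}\right) \left(-11\right) = \frac{11}{4}$)
$w{\left(c{\left(l \right)} \right)} - g = \frac{11}{4} - 6837 = - \frac{27337}{4}$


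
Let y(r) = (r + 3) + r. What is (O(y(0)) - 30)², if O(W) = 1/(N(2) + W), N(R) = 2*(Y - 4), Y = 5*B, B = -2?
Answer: 564001/625 ≈ 902.40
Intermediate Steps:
Y = -10 (Y = 5*(-2) = -10)
y(r) = 3 + 2*r (y(r) = (3 + r) + r = 3 + 2*r)
N(R) = -28 (N(R) = 2*(-10 - 4) = 2*(-14) = -28)
O(W) = 1/(-28 + W)
(O(y(0)) - 30)² = (1/(-28 + (3 + 2*0)) - 30)² = (1/(-28 + (3 + 0)) - 30)² = (1/(-28 + 3) - 30)² = (1/(-25) - 30)² = (-1/25 - 30)² = (-751/25)² = 564001/625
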